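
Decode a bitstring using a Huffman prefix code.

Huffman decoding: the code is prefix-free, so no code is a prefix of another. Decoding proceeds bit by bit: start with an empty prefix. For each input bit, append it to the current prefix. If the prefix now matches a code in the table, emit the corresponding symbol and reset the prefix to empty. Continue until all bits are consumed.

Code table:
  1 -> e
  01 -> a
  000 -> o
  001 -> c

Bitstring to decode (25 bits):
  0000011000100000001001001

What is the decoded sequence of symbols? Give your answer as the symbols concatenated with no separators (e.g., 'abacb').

Bit 0: prefix='0' (no match yet)
Bit 1: prefix='00' (no match yet)
Bit 2: prefix='000' -> emit 'o', reset
Bit 3: prefix='0' (no match yet)
Bit 4: prefix='00' (no match yet)
Bit 5: prefix='001' -> emit 'c', reset
Bit 6: prefix='1' -> emit 'e', reset
Bit 7: prefix='0' (no match yet)
Bit 8: prefix='00' (no match yet)
Bit 9: prefix='000' -> emit 'o', reset
Bit 10: prefix='1' -> emit 'e', reset
Bit 11: prefix='0' (no match yet)
Bit 12: prefix='00' (no match yet)
Bit 13: prefix='000' -> emit 'o', reset
Bit 14: prefix='0' (no match yet)
Bit 15: prefix='00' (no match yet)
Bit 16: prefix='000' -> emit 'o', reset
Bit 17: prefix='0' (no match yet)
Bit 18: prefix='01' -> emit 'a', reset
Bit 19: prefix='0' (no match yet)
Bit 20: prefix='00' (no match yet)
Bit 21: prefix='001' -> emit 'c', reset
Bit 22: prefix='0' (no match yet)
Bit 23: prefix='00' (no match yet)
Bit 24: prefix='001' -> emit 'c', reset

Answer: oceoeooacc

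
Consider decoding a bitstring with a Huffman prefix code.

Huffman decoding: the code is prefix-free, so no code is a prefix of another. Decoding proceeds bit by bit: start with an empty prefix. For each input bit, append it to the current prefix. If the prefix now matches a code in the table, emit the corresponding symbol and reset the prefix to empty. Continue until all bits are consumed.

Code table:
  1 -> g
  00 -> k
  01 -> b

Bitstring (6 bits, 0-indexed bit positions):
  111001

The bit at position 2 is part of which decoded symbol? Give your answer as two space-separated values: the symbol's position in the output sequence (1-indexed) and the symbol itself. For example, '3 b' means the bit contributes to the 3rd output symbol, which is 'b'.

Answer: 3 g

Derivation:
Bit 0: prefix='1' -> emit 'g', reset
Bit 1: prefix='1' -> emit 'g', reset
Bit 2: prefix='1' -> emit 'g', reset
Bit 3: prefix='0' (no match yet)
Bit 4: prefix='00' -> emit 'k', reset
Bit 5: prefix='1' -> emit 'g', reset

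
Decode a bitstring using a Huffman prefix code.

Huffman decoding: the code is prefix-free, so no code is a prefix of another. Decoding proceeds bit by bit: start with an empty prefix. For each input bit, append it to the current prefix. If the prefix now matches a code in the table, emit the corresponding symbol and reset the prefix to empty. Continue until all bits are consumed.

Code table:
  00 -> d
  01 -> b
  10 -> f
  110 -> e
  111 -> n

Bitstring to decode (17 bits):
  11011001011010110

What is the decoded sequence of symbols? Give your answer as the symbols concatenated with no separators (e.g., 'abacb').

Bit 0: prefix='1' (no match yet)
Bit 1: prefix='11' (no match yet)
Bit 2: prefix='110' -> emit 'e', reset
Bit 3: prefix='1' (no match yet)
Bit 4: prefix='11' (no match yet)
Bit 5: prefix='110' -> emit 'e', reset
Bit 6: prefix='0' (no match yet)
Bit 7: prefix='01' -> emit 'b', reset
Bit 8: prefix='0' (no match yet)
Bit 9: prefix='01' -> emit 'b', reset
Bit 10: prefix='1' (no match yet)
Bit 11: prefix='10' -> emit 'f', reset
Bit 12: prefix='1' (no match yet)
Bit 13: prefix='10' -> emit 'f', reset
Bit 14: prefix='1' (no match yet)
Bit 15: prefix='11' (no match yet)
Bit 16: prefix='110' -> emit 'e', reset

Answer: eebbffe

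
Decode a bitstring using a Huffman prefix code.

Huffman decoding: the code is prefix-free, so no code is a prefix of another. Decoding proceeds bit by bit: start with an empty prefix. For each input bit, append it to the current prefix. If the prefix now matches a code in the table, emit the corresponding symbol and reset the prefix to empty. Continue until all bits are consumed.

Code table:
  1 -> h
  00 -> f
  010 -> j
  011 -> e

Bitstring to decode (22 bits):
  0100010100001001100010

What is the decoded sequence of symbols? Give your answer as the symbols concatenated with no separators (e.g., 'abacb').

Bit 0: prefix='0' (no match yet)
Bit 1: prefix='01' (no match yet)
Bit 2: prefix='010' -> emit 'j', reset
Bit 3: prefix='0' (no match yet)
Bit 4: prefix='00' -> emit 'f', reset
Bit 5: prefix='1' -> emit 'h', reset
Bit 6: prefix='0' (no match yet)
Bit 7: prefix='01' (no match yet)
Bit 8: prefix='010' -> emit 'j', reset
Bit 9: prefix='0' (no match yet)
Bit 10: prefix='00' -> emit 'f', reset
Bit 11: prefix='0' (no match yet)
Bit 12: prefix='01' (no match yet)
Bit 13: prefix='010' -> emit 'j', reset
Bit 14: prefix='0' (no match yet)
Bit 15: prefix='01' (no match yet)
Bit 16: prefix='011' -> emit 'e', reset
Bit 17: prefix='0' (no match yet)
Bit 18: prefix='00' -> emit 'f', reset
Bit 19: prefix='0' (no match yet)
Bit 20: prefix='01' (no match yet)
Bit 21: prefix='010' -> emit 'j', reset

Answer: jfhjfjefj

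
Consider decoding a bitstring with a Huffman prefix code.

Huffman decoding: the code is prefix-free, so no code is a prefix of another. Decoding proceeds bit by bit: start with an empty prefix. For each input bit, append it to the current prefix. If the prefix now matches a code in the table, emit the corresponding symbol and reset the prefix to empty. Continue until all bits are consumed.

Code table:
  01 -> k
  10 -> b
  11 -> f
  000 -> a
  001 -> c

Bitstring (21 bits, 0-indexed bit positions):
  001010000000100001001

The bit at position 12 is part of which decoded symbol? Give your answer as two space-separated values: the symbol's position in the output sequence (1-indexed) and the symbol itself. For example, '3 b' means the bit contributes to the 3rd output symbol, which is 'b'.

Bit 0: prefix='0' (no match yet)
Bit 1: prefix='00' (no match yet)
Bit 2: prefix='001' -> emit 'c', reset
Bit 3: prefix='0' (no match yet)
Bit 4: prefix='01' -> emit 'k', reset
Bit 5: prefix='0' (no match yet)
Bit 6: prefix='00' (no match yet)
Bit 7: prefix='000' -> emit 'a', reset
Bit 8: prefix='0' (no match yet)
Bit 9: prefix='00' (no match yet)
Bit 10: prefix='000' -> emit 'a', reset
Bit 11: prefix='0' (no match yet)
Bit 12: prefix='01' -> emit 'k', reset
Bit 13: prefix='0' (no match yet)
Bit 14: prefix='00' (no match yet)
Bit 15: prefix='000' -> emit 'a', reset
Bit 16: prefix='0' (no match yet)

Answer: 5 k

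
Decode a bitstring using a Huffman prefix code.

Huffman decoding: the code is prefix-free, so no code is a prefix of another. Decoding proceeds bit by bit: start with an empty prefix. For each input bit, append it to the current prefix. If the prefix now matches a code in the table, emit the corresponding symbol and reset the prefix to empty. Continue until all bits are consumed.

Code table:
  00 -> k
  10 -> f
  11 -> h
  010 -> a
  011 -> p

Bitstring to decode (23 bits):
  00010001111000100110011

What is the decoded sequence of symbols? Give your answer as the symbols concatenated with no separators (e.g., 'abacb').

Bit 0: prefix='0' (no match yet)
Bit 1: prefix='00' -> emit 'k', reset
Bit 2: prefix='0' (no match yet)
Bit 3: prefix='01' (no match yet)
Bit 4: prefix='010' -> emit 'a', reset
Bit 5: prefix='0' (no match yet)
Bit 6: prefix='00' -> emit 'k', reset
Bit 7: prefix='1' (no match yet)
Bit 8: prefix='11' -> emit 'h', reset
Bit 9: prefix='1' (no match yet)
Bit 10: prefix='11' -> emit 'h', reset
Bit 11: prefix='0' (no match yet)
Bit 12: prefix='00' -> emit 'k', reset
Bit 13: prefix='0' (no match yet)
Bit 14: prefix='01' (no match yet)
Bit 15: prefix='010' -> emit 'a', reset
Bit 16: prefix='0' (no match yet)
Bit 17: prefix='01' (no match yet)
Bit 18: prefix='011' -> emit 'p', reset
Bit 19: prefix='0' (no match yet)
Bit 20: prefix='00' -> emit 'k', reset
Bit 21: prefix='1' (no match yet)
Bit 22: prefix='11' -> emit 'h', reset

Answer: kakhhkapkh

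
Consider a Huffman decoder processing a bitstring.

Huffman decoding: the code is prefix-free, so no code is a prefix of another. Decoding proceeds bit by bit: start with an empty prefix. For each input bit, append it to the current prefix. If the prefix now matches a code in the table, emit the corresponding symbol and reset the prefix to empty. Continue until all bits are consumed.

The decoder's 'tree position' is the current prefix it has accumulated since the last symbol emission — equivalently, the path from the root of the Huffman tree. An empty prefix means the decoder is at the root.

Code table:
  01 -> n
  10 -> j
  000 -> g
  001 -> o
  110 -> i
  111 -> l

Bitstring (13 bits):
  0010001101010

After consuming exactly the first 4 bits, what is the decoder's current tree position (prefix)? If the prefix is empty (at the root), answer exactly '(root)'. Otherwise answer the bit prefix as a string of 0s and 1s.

Bit 0: prefix='0' (no match yet)
Bit 1: prefix='00' (no match yet)
Bit 2: prefix='001' -> emit 'o', reset
Bit 3: prefix='0' (no match yet)

Answer: 0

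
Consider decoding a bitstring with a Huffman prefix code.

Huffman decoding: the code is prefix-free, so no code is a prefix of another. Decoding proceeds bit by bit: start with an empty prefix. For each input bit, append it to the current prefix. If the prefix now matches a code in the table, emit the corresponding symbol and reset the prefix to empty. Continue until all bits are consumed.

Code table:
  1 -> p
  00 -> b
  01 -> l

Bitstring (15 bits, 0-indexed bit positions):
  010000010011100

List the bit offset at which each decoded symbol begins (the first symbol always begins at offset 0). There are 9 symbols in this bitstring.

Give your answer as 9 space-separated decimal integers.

Answer: 0 2 4 6 8 10 11 12 13

Derivation:
Bit 0: prefix='0' (no match yet)
Bit 1: prefix='01' -> emit 'l', reset
Bit 2: prefix='0' (no match yet)
Bit 3: prefix='00' -> emit 'b', reset
Bit 4: prefix='0' (no match yet)
Bit 5: prefix='00' -> emit 'b', reset
Bit 6: prefix='0' (no match yet)
Bit 7: prefix='01' -> emit 'l', reset
Bit 8: prefix='0' (no match yet)
Bit 9: prefix='00' -> emit 'b', reset
Bit 10: prefix='1' -> emit 'p', reset
Bit 11: prefix='1' -> emit 'p', reset
Bit 12: prefix='1' -> emit 'p', reset
Bit 13: prefix='0' (no match yet)
Bit 14: prefix='00' -> emit 'b', reset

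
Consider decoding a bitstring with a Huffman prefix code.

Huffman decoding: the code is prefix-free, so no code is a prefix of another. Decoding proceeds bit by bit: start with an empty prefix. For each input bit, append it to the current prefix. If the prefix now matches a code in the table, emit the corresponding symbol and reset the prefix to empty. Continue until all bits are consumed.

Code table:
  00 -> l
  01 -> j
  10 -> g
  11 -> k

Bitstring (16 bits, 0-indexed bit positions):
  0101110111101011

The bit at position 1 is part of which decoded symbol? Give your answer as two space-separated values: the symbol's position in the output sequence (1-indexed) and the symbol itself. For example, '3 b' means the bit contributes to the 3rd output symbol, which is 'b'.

Bit 0: prefix='0' (no match yet)
Bit 1: prefix='01' -> emit 'j', reset
Bit 2: prefix='0' (no match yet)
Bit 3: prefix='01' -> emit 'j', reset
Bit 4: prefix='1' (no match yet)
Bit 5: prefix='11' -> emit 'k', reset

Answer: 1 j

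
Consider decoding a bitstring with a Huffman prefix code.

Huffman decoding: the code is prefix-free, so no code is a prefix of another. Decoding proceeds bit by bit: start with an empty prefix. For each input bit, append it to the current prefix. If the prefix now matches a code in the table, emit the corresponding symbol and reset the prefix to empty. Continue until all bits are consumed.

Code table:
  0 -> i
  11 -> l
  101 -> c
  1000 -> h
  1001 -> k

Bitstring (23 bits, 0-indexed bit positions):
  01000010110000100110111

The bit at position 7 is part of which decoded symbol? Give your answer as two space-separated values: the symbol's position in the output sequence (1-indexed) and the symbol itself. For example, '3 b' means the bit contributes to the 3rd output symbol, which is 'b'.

Answer: 4 c

Derivation:
Bit 0: prefix='0' -> emit 'i', reset
Bit 1: prefix='1' (no match yet)
Bit 2: prefix='10' (no match yet)
Bit 3: prefix='100' (no match yet)
Bit 4: prefix='1000' -> emit 'h', reset
Bit 5: prefix='0' -> emit 'i', reset
Bit 6: prefix='1' (no match yet)
Bit 7: prefix='10' (no match yet)
Bit 8: prefix='101' -> emit 'c', reset
Bit 9: prefix='1' (no match yet)
Bit 10: prefix='10' (no match yet)
Bit 11: prefix='100' (no match yet)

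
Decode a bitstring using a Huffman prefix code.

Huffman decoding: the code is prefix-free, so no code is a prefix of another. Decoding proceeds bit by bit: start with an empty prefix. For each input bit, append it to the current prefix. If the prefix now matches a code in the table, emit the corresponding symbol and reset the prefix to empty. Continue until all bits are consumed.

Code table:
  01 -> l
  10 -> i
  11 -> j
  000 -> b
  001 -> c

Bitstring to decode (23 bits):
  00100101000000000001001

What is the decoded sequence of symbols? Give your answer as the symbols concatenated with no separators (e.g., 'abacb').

Bit 0: prefix='0' (no match yet)
Bit 1: prefix='00' (no match yet)
Bit 2: prefix='001' -> emit 'c', reset
Bit 3: prefix='0' (no match yet)
Bit 4: prefix='00' (no match yet)
Bit 5: prefix='001' -> emit 'c', reset
Bit 6: prefix='0' (no match yet)
Bit 7: prefix='01' -> emit 'l', reset
Bit 8: prefix='0' (no match yet)
Bit 9: prefix='00' (no match yet)
Bit 10: prefix='000' -> emit 'b', reset
Bit 11: prefix='0' (no match yet)
Bit 12: prefix='00' (no match yet)
Bit 13: prefix='000' -> emit 'b', reset
Bit 14: prefix='0' (no match yet)
Bit 15: prefix='00' (no match yet)
Bit 16: prefix='000' -> emit 'b', reset
Bit 17: prefix='0' (no match yet)
Bit 18: prefix='00' (no match yet)
Bit 19: prefix='001' -> emit 'c', reset
Bit 20: prefix='0' (no match yet)
Bit 21: prefix='00' (no match yet)
Bit 22: prefix='001' -> emit 'c', reset

Answer: cclbbbcc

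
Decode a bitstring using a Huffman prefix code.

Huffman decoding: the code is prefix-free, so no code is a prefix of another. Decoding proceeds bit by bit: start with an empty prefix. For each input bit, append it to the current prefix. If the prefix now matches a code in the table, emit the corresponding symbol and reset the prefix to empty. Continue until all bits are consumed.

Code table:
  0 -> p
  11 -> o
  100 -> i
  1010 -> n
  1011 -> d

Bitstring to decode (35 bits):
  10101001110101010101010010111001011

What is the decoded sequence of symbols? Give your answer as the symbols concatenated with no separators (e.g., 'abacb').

Bit 0: prefix='1' (no match yet)
Bit 1: prefix='10' (no match yet)
Bit 2: prefix='101' (no match yet)
Bit 3: prefix='1010' -> emit 'n', reset
Bit 4: prefix='1' (no match yet)
Bit 5: prefix='10' (no match yet)
Bit 6: prefix='100' -> emit 'i', reset
Bit 7: prefix='1' (no match yet)
Bit 8: prefix='11' -> emit 'o', reset
Bit 9: prefix='1' (no match yet)
Bit 10: prefix='10' (no match yet)
Bit 11: prefix='101' (no match yet)
Bit 12: prefix='1010' -> emit 'n', reset
Bit 13: prefix='1' (no match yet)
Bit 14: prefix='10' (no match yet)
Bit 15: prefix='101' (no match yet)
Bit 16: prefix='1010' -> emit 'n', reset
Bit 17: prefix='1' (no match yet)
Bit 18: prefix='10' (no match yet)
Bit 19: prefix='101' (no match yet)
Bit 20: prefix='1010' -> emit 'n', reset
Bit 21: prefix='1' (no match yet)
Bit 22: prefix='10' (no match yet)
Bit 23: prefix='100' -> emit 'i', reset
Bit 24: prefix='1' (no match yet)
Bit 25: prefix='10' (no match yet)
Bit 26: prefix='101' (no match yet)
Bit 27: prefix='1011' -> emit 'd', reset
Bit 28: prefix='1' (no match yet)
Bit 29: prefix='10' (no match yet)
Bit 30: prefix='100' -> emit 'i', reset
Bit 31: prefix='1' (no match yet)
Bit 32: prefix='10' (no match yet)
Bit 33: prefix='101' (no match yet)
Bit 34: prefix='1011' -> emit 'd', reset

Answer: nionnnidid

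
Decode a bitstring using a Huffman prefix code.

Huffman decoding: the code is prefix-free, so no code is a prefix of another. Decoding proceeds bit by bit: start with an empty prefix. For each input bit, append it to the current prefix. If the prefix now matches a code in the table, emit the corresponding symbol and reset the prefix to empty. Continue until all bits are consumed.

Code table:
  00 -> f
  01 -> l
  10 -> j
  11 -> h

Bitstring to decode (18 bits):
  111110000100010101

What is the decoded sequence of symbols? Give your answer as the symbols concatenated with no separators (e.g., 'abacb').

Answer: hhjflflll

Derivation:
Bit 0: prefix='1' (no match yet)
Bit 1: prefix='11' -> emit 'h', reset
Bit 2: prefix='1' (no match yet)
Bit 3: prefix='11' -> emit 'h', reset
Bit 4: prefix='1' (no match yet)
Bit 5: prefix='10' -> emit 'j', reset
Bit 6: prefix='0' (no match yet)
Bit 7: prefix='00' -> emit 'f', reset
Bit 8: prefix='0' (no match yet)
Bit 9: prefix='01' -> emit 'l', reset
Bit 10: prefix='0' (no match yet)
Bit 11: prefix='00' -> emit 'f', reset
Bit 12: prefix='0' (no match yet)
Bit 13: prefix='01' -> emit 'l', reset
Bit 14: prefix='0' (no match yet)
Bit 15: prefix='01' -> emit 'l', reset
Bit 16: prefix='0' (no match yet)
Bit 17: prefix='01' -> emit 'l', reset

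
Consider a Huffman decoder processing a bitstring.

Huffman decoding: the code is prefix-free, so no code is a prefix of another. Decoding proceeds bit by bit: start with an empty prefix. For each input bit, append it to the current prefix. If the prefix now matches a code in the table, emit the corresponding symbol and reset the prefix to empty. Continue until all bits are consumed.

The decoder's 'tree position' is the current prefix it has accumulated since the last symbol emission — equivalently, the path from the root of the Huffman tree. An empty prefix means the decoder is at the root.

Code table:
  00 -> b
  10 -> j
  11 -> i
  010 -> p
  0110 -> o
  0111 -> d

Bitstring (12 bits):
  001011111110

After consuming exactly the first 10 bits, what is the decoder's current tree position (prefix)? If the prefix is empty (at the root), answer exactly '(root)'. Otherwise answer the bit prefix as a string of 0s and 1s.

Bit 0: prefix='0' (no match yet)
Bit 1: prefix='00' -> emit 'b', reset
Bit 2: prefix='1' (no match yet)
Bit 3: prefix='10' -> emit 'j', reset
Bit 4: prefix='1' (no match yet)
Bit 5: prefix='11' -> emit 'i', reset
Bit 6: prefix='1' (no match yet)
Bit 7: prefix='11' -> emit 'i', reset
Bit 8: prefix='1' (no match yet)
Bit 9: prefix='11' -> emit 'i', reset

Answer: (root)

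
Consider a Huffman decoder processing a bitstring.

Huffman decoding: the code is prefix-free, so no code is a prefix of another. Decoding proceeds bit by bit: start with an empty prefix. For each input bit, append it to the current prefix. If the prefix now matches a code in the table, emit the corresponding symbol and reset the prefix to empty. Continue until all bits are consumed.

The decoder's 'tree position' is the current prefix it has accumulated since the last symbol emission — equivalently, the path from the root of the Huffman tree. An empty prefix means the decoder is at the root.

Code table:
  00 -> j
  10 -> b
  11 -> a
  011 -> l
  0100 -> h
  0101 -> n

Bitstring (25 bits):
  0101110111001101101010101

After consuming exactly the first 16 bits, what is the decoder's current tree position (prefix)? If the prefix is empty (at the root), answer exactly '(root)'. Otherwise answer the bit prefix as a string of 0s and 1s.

Bit 0: prefix='0' (no match yet)
Bit 1: prefix='01' (no match yet)
Bit 2: prefix='010' (no match yet)
Bit 3: prefix='0101' -> emit 'n', reset
Bit 4: prefix='1' (no match yet)
Bit 5: prefix='11' -> emit 'a', reset
Bit 6: prefix='0' (no match yet)
Bit 7: prefix='01' (no match yet)
Bit 8: prefix='011' -> emit 'l', reset
Bit 9: prefix='1' (no match yet)
Bit 10: prefix='10' -> emit 'b', reset
Bit 11: prefix='0' (no match yet)
Bit 12: prefix='01' (no match yet)
Bit 13: prefix='011' -> emit 'l', reset
Bit 14: prefix='0' (no match yet)
Bit 15: prefix='01' (no match yet)

Answer: 01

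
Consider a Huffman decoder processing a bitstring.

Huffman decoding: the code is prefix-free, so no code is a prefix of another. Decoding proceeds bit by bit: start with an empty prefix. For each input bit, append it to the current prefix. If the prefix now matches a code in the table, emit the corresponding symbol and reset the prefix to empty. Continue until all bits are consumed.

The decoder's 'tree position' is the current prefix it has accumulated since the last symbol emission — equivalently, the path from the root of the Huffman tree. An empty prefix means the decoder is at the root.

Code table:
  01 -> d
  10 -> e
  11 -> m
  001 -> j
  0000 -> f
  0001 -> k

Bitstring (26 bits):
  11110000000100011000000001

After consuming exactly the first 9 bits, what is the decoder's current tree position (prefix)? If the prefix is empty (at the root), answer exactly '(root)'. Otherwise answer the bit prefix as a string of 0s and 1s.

Bit 0: prefix='1' (no match yet)
Bit 1: prefix='11' -> emit 'm', reset
Bit 2: prefix='1' (no match yet)
Bit 3: prefix='11' -> emit 'm', reset
Bit 4: prefix='0' (no match yet)
Bit 5: prefix='00' (no match yet)
Bit 6: prefix='000' (no match yet)
Bit 7: prefix='0000' -> emit 'f', reset
Bit 8: prefix='0' (no match yet)

Answer: 0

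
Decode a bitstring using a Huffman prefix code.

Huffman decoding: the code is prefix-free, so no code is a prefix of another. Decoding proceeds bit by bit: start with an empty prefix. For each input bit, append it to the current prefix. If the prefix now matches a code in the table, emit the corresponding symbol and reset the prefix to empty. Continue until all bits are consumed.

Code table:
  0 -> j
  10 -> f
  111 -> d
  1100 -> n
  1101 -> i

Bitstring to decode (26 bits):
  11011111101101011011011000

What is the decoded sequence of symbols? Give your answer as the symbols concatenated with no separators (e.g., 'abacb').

Bit 0: prefix='1' (no match yet)
Bit 1: prefix='11' (no match yet)
Bit 2: prefix='110' (no match yet)
Bit 3: prefix='1101' -> emit 'i', reset
Bit 4: prefix='1' (no match yet)
Bit 5: prefix='11' (no match yet)
Bit 6: prefix='111' -> emit 'd', reset
Bit 7: prefix='1' (no match yet)
Bit 8: prefix='11' (no match yet)
Bit 9: prefix='110' (no match yet)
Bit 10: prefix='1101' -> emit 'i', reset
Bit 11: prefix='1' (no match yet)
Bit 12: prefix='10' -> emit 'f', reset
Bit 13: prefix='1' (no match yet)
Bit 14: prefix='10' -> emit 'f', reset
Bit 15: prefix='1' (no match yet)
Bit 16: prefix='11' (no match yet)
Bit 17: prefix='110' (no match yet)
Bit 18: prefix='1101' -> emit 'i', reset
Bit 19: prefix='1' (no match yet)
Bit 20: prefix='10' -> emit 'f', reset
Bit 21: prefix='1' (no match yet)
Bit 22: prefix='11' (no match yet)
Bit 23: prefix='110' (no match yet)
Bit 24: prefix='1100' -> emit 'n', reset
Bit 25: prefix='0' -> emit 'j', reset

Answer: idiffifnj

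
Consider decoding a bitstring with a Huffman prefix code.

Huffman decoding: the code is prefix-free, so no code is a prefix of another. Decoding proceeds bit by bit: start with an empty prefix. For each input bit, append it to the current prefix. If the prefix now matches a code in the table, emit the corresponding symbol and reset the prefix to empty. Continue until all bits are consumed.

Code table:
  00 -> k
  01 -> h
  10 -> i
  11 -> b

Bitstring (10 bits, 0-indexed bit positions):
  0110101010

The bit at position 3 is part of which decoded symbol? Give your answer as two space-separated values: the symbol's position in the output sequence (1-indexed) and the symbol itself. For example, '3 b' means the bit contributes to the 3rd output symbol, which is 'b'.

Answer: 2 i

Derivation:
Bit 0: prefix='0' (no match yet)
Bit 1: prefix='01' -> emit 'h', reset
Bit 2: prefix='1' (no match yet)
Bit 3: prefix='10' -> emit 'i', reset
Bit 4: prefix='1' (no match yet)
Bit 5: prefix='10' -> emit 'i', reset
Bit 6: prefix='1' (no match yet)
Bit 7: prefix='10' -> emit 'i', reset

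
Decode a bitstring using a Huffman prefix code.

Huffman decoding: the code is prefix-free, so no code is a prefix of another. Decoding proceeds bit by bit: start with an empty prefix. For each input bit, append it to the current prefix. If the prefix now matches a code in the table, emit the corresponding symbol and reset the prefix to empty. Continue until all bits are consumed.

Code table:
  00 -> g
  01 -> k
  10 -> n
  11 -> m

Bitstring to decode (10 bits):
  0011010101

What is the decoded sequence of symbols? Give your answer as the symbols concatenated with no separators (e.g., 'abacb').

Bit 0: prefix='0' (no match yet)
Bit 1: prefix='00' -> emit 'g', reset
Bit 2: prefix='1' (no match yet)
Bit 3: prefix='11' -> emit 'm', reset
Bit 4: prefix='0' (no match yet)
Bit 5: prefix='01' -> emit 'k', reset
Bit 6: prefix='0' (no match yet)
Bit 7: prefix='01' -> emit 'k', reset
Bit 8: prefix='0' (no match yet)
Bit 9: prefix='01' -> emit 'k', reset

Answer: gmkkk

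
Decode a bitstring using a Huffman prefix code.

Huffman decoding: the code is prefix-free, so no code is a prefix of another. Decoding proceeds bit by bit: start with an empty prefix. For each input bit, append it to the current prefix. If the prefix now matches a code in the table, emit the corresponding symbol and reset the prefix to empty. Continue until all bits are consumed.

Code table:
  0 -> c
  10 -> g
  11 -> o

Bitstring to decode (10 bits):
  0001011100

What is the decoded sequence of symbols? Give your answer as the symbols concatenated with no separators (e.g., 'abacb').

Bit 0: prefix='0' -> emit 'c', reset
Bit 1: prefix='0' -> emit 'c', reset
Bit 2: prefix='0' -> emit 'c', reset
Bit 3: prefix='1' (no match yet)
Bit 4: prefix='10' -> emit 'g', reset
Bit 5: prefix='1' (no match yet)
Bit 6: prefix='11' -> emit 'o', reset
Bit 7: prefix='1' (no match yet)
Bit 8: prefix='10' -> emit 'g', reset
Bit 9: prefix='0' -> emit 'c', reset

Answer: cccgogc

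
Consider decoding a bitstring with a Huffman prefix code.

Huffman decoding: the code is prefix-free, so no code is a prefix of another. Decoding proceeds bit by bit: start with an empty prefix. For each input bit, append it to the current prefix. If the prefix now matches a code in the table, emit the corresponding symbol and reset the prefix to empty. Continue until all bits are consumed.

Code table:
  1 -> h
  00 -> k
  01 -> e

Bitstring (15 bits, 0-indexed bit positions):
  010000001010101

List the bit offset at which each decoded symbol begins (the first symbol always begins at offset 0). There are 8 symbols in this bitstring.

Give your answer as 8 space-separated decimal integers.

Answer: 0 2 4 6 8 9 11 13

Derivation:
Bit 0: prefix='0' (no match yet)
Bit 1: prefix='01' -> emit 'e', reset
Bit 2: prefix='0' (no match yet)
Bit 3: prefix='00' -> emit 'k', reset
Bit 4: prefix='0' (no match yet)
Bit 5: prefix='00' -> emit 'k', reset
Bit 6: prefix='0' (no match yet)
Bit 7: prefix='00' -> emit 'k', reset
Bit 8: prefix='1' -> emit 'h', reset
Bit 9: prefix='0' (no match yet)
Bit 10: prefix='01' -> emit 'e', reset
Bit 11: prefix='0' (no match yet)
Bit 12: prefix='01' -> emit 'e', reset
Bit 13: prefix='0' (no match yet)
Bit 14: prefix='01' -> emit 'e', reset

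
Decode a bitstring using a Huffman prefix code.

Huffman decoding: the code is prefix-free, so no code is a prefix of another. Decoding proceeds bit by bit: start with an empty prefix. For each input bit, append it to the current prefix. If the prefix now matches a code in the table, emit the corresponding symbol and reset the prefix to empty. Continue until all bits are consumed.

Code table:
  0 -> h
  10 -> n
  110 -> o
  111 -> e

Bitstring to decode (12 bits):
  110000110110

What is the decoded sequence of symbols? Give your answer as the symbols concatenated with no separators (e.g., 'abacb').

Answer: ohhhoo

Derivation:
Bit 0: prefix='1' (no match yet)
Bit 1: prefix='11' (no match yet)
Bit 2: prefix='110' -> emit 'o', reset
Bit 3: prefix='0' -> emit 'h', reset
Bit 4: prefix='0' -> emit 'h', reset
Bit 5: prefix='0' -> emit 'h', reset
Bit 6: prefix='1' (no match yet)
Bit 7: prefix='11' (no match yet)
Bit 8: prefix='110' -> emit 'o', reset
Bit 9: prefix='1' (no match yet)
Bit 10: prefix='11' (no match yet)
Bit 11: prefix='110' -> emit 'o', reset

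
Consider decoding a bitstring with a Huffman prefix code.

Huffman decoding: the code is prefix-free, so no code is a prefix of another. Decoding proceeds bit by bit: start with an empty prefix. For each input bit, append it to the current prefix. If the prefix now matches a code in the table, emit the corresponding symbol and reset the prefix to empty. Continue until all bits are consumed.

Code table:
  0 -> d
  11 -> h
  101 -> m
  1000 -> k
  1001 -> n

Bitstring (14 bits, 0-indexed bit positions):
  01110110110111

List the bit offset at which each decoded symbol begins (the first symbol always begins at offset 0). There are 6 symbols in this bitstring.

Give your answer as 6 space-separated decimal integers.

Bit 0: prefix='0' -> emit 'd', reset
Bit 1: prefix='1' (no match yet)
Bit 2: prefix='11' -> emit 'h', reset
Bit 3: prefix='1' (no match yet)
Bit 4: prefix='10' (no match yet)
Bit 5: prefix='101' -> emit 'm', reset
Bit 6: prefix='1' (no match yet)
Bit 7: prefix='10' (no match yet)
Bit 8: prefix='101' -> emit 'm', reset
Bit 9: prefix='1' (no match yet)
Bit 10: prefix='10' (no match yet)
Bit 11: prefix='101' -> emit 'm', reset
Bit 12: prefix='1' (no match yet)
Bit 13: prefix='11' -> emit 'h', reset

Answer: 0 1 3 6 9 12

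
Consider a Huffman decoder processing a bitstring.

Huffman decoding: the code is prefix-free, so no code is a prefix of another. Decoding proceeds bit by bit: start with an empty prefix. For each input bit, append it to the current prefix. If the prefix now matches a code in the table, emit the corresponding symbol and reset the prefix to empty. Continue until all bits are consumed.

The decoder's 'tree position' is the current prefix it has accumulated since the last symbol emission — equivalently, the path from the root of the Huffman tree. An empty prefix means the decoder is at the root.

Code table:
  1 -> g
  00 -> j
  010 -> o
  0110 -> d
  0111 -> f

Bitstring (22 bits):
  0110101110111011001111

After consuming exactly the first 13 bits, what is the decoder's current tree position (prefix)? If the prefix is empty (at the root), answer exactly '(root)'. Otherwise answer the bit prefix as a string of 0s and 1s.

Answer: (root)

Derivation:
Bit 0: prefix='0' (no match yet)
Bit 1: prefix='01' (no match yet)
Bit 2: prefix='011' (no match yet)
Bit 3: prefix='0110' -> emit 'd', reset
Bit 4: prefix='1' -> emit 'g', reset
Bit 5: prefix='0' (no match yet)
Bit 6: prefix='01' (no match yet)
Bit 7: prefix='011' (no match yet)
Bit 8: prefix='0111' -> emit 'f', reset
Bit 9: prefix='0' (no match yet)
Bit 10: prefix='01' (no match yet)
Bit 11: prefix='011' (no match yet)
Bit 12: prefix='0111' -> emit 'f', reset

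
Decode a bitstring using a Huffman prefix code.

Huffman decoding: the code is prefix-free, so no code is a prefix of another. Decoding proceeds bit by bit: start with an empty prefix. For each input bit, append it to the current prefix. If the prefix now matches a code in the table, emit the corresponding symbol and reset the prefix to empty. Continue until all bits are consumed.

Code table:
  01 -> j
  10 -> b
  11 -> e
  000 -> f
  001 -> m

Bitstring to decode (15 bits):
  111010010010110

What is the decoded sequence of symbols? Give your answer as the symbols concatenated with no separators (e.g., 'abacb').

Bit 0: prefix='1' (no match yet)
Bit 1: prefix='11' -> emit 'e', reset
Bit 2: prefix='1' (no match yet)
Bit 3: prefix='10' -> emit 'b', reset
Bit 4: prefix='1' (no match yet)
Bit 5: prefix='10' -> emit 'b', reset
Bit 6: prefix='0' (no match yet)
Bit 7: prefix='01' -> emit 'j', reset
Bit 8: prefix='0' (no match yet)
Bit 9: prefix='00' (no match yet)
Bit 10: prefix='001' -> emit 'm', reset
Bit 11: prefix='0' (no match yet)
Bit 12: prefix='01' -> emit 'j', reset
Bit 13: prefix='1' (no match yet)
Bit 14: prefix='10' -> emit 'b', reset

Answer: ebbjmjb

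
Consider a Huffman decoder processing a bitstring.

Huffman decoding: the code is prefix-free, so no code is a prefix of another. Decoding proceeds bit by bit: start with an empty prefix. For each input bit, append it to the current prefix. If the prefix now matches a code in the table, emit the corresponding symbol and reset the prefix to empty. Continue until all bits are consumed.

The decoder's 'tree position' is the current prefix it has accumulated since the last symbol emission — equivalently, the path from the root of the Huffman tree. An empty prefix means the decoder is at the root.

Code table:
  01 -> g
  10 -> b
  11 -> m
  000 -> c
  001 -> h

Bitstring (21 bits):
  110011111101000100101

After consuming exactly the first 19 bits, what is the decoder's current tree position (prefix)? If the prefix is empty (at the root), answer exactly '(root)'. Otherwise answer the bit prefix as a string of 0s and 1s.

Bit 0: prefix='1' (no match yet)
Bit 1: prefix='11' -> emit 'm', reset
Bit 2: prefix='0' (no match yet)
Bit 3: prefix='00' (no match yet)
Bit 4: prefix='001' -> emit 'h', reset
Bit 5: prefix='1' (no match yet)
Bit 6: prefix='11' -> emit 'm', reset
Bit 7: prefix='1' (no match yet)
Bit 8: prefix='11' -> emit 'm', reset
Bit 9: prefix='1' (no match yet)
Bit 10: prefix='10' -> emit 'b', reset
Bit 11: prefix='1' (no match yet)
Bit 12: prefix='10' -> emit 'b', reset
Bit 13: prefix='0' (no match yet)
Bit 14: prefix='00' (no match yet)
Bit 15: prefix='001' -> emit 'h', reset
Bit 16: prefix='0' (no match yet)
Bit 17: prefix='00' (no match yet)
Bit 18: prefix='001' -> emit 'h', reset

Answer: (root)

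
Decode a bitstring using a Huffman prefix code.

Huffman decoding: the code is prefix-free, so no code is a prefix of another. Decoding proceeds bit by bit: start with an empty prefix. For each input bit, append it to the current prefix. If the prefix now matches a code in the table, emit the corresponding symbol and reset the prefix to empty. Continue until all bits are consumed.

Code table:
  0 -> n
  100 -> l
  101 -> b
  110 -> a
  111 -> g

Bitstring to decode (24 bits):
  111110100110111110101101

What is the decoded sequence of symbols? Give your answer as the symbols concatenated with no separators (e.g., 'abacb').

Bit 0: prefix='1' (no match yet)
Bit 1: prefix='11' (no match yet)
Bit 2: prefix='111' -> emit 'g', reset
Bit 3: prefix='1' (no match yet)
Bit 4: prefix='11' (no match yet)
Bit 5: prefix='110' -> emit 'a', reset
Bit 6: prefix='1' (no match yet)
Bit 7: prefix='10' (no match yet)
Bit 8: prefix='100' -> emit 'l', reset
Bit 9: prefix='1' (no match yet)
Bit 10: prefix='11' (no match yet)
Bit 11: prefix='110' -> emit 'a', reset
Bit 12: prefix='1' (no match yet)
Bit 13: prefix='11' (no match yet)
Bit 14: prefix='111' -> emit 'g', reset
Bit 15: prefix='1' (no match yet)
Bit 16: prefix='11' (no match yet)
Bit 17: prefix='110' -> emit 'a', reset
Bit 18: prefix='1' (no match yet)
Bit 19: prefix='10' (no match yet)
Bit 20: prefix='101' -> emit 'b', reset
Bit 21: prefix='1' (no match yet)
Bit 22: prefix='10' (no match yet)
Bit 23: prefix='101' -> emit 'b', reset

Answer: galagabb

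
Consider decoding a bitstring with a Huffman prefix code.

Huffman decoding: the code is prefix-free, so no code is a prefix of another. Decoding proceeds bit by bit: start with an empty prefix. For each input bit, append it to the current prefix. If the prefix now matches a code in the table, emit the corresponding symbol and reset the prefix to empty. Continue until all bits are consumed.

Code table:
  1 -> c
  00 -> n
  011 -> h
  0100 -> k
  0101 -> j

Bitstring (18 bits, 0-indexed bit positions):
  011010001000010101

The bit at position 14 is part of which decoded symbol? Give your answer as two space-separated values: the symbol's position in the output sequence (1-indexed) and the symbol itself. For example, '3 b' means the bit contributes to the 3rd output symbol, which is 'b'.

Answer: 6 j

Derivation:
Bit 0: prefix='0' (no match yet)
Bit 1: prefix='01' (no match yet)
Bit 2: prefix='011' -> emit 'h', reset
Bit 3: prefix='0' (no match yet)
Bit 4: prefix='01' (no match yet)
Bit 5: prefix='010' (no match yet)
Bit 6: prefix='0100' -> emit 'k', reset
Bit 7: prefix='0' (no match yet)
Bit 8: prefix='01' (no match yet)
Bit 9: prefix='010' (no match yet)
Bit 10: prefix='0100' -> emit 'k', reset
Bit 11: prefix='0' (no match yet)
Bit 12: prefix='00' -> emit 'n', reset
Bit 13: prefix='1' -> emit 'c', reset
Bit 14: prefix='0' (no match yet)
Bit 15: prefix='01' (no match yet)
Bit 16: prefix='010' (no match yet)
Bit 17: prefix='0101' -> emit 'j', reset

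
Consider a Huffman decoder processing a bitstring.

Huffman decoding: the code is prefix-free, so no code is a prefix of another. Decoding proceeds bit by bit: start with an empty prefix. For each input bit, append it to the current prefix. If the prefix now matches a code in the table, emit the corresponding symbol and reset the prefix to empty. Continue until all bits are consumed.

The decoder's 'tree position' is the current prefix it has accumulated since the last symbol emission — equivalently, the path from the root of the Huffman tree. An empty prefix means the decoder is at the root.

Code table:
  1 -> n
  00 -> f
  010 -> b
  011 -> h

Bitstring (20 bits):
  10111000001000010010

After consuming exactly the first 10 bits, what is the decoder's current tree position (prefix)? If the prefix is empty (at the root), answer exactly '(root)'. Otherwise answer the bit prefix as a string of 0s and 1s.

Bit 0: prefix='1' -> emit 'n', reset
Bit 1: prefix='0' (no match yet)
Bit 2: prefix='01' (no match yet)
Bit 3: prefix='011' -> emit 'h', reset
Bit 4: prefix='1' -> emit 'n', reset
Bit 5: prefix='0' (no match yet)
Bit 6: prefix='00' -> emit 'f', reset
Bit 7: prefix='0' (no match yet)
Bit 8: prefix='00' -> emit 'f', reset
Bit 9: prefix='0' (no match yet)

Answer: 0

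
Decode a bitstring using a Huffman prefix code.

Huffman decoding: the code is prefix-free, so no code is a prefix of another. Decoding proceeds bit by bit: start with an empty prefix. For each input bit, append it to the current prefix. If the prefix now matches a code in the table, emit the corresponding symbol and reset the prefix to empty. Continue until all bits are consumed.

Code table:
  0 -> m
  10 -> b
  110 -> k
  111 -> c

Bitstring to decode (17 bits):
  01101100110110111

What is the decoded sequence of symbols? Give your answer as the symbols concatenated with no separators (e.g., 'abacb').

Bit 0: prefix='0' -> emit 'm', reset
Bit 1: prefix='1' (no match yet)
Bit 2: prefix='11' (no match yet)
Bit 3: prefix='110' -> emit 'k', reset
Bit 4: prefix='1' (no match yet)
Bit 5: prefix='11' (no match yet)
Bit 6: prefix='110' -> emit 'k', reset
Bit 7: prefix='0' -> emit 'm', reset
Bit 8: prefix='1' (no match yet)
Bit 9: prefix='11' (no match yet)
Bit 10: prefix='110' -> emit 'k', reset
Bit 11: prefix='1' (no match yet)
Bit 12: prefix='11' (no match yet)
Bit 13: prefix='110' -> emit 'k', reset
Bit 14: prefix='1' (no match yet)
Bit 15: prefix='11' (no match yet)
Bit 16: prefix='111' -> emit 'c', reset

Answer: mkkmkkc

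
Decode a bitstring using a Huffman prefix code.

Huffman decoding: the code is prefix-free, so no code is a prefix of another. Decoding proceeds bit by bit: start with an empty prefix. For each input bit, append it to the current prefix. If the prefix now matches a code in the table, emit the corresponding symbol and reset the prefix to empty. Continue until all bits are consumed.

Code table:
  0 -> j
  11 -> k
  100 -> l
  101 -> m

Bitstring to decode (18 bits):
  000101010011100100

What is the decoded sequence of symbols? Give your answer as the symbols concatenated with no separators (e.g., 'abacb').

Answer: jjjmjlkll

Derivation:
Bit 0: prefix='0' -> emit 'j', reset
Bit 1: prefix='0' -> emit 'j', reset
Bit 2: prefix='0' -> emit 'j', reset
Bit 3: prefix='1' (no match yet)
Bit 4: prefix='10' (no match yet)
Bit 5: prefix='101' -> emit 'm', reset
Bit 6: prefix='0' -> emit 'j', reset
Bit 7: prefix='1' (no match yet)
Bit 8: prefix='10' (no match yet)
Bit 9: prefix='100' -> emit 'l', reset
Bit 10: prefix='1' (no match yet)
Bit 11: prefix='11' -> emit 'k', reset
Bit 12: prefix='1' (no match yet)
Bit 13: prefix='10' (no match yet)
Bit 14: prefix='100' -> emit 'l', reset
Bit 15: prefix='1' (no match yet)
Bit 16: prefix='10' (no match yet)
Bit 17: prefix='100' -> emit 'l', reset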